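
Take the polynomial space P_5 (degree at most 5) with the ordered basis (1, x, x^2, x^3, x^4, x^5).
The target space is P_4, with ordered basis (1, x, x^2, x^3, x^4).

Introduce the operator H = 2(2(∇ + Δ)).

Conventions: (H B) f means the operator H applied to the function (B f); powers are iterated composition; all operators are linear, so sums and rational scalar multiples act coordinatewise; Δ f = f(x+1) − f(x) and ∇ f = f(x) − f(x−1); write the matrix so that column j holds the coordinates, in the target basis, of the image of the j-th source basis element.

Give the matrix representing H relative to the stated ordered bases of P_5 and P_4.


the matrix is [[0, 8, 0, 8, 0, 8]; [0, 0, 16, 0, 32, 0]; [0, 0, 0, 24, 0, 80]; [0, 0, 0, 0, 32, 0]; [0, 0, 0, 0, 0, 40]] (rows listed top to bottom)

image of 1: 0
image of x: 8
image of x^2: 16x
image of x^3: 24x^2 + 8
image of x^4: 32x^3 + 32x
image of x^5: 40x^4 + 80x^2 + 8
each image's coordinates form column j of the matrix


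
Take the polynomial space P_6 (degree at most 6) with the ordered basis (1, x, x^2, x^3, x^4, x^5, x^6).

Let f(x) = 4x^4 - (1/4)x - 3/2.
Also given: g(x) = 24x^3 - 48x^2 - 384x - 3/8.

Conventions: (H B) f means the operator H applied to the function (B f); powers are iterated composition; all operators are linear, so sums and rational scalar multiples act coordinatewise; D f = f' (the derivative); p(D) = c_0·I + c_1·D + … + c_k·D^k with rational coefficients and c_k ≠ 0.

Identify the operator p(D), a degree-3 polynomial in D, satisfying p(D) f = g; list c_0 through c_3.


p(D) = (3/2)·D − D^2 − 4·D^3, i.e. c_0 = 0, c_1 = 3/2, c_2 = -1, c_3 = -4

D^0 f = 4x^4 - (1/4)x - 3/2
D^1 f = 16x^3 - 1/4
D^2 f = 48x^2
D^3 f = 96x
matching coefficients of g against c_0 f + c_1 Df + … from the top degree down determines the c_i
solution: c_0 = 0, c_1 = 3/2, c_2 = -1, c_3 = -4


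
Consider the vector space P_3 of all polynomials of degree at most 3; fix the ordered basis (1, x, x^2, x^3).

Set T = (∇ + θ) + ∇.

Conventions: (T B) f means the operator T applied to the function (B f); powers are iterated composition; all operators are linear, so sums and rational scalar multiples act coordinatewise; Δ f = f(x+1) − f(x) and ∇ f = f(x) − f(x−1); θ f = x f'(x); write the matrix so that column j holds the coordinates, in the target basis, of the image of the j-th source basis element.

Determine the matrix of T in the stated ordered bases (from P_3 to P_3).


the matrix is [[0, 2, -2, 2]; [0, 1, 4, -6]; [0, 0, 2, 6]; [0, 0, 0, 3]] (rows listed top to bottom)

image of 1: 0
image of x: x + 2
image of x^2: 2x^2 + 4x - 2
image of x^3: 3x^3 + 6x^2 - 6x + 2
each image's coordinates form column j of the matrix


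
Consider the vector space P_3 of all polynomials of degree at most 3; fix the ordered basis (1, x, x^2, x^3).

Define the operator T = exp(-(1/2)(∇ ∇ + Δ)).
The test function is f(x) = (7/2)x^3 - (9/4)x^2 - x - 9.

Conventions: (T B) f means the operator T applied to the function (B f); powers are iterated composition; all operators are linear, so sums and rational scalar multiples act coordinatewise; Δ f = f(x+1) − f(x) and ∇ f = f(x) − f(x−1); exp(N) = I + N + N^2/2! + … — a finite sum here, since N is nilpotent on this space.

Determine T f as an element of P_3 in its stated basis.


order-1 term: -(21/4)x^2 - (27/2)x + 101/8
order-2 term: (21/8)x + 117/16
order-3 term: -7/16
the series for exp(-(1/2)(∇ ∇ + Δ)) f terminates at order 3
exp(-(1/2)(∇ ∇ + Δ)) f = (7/2)x^3 - (15/2)x^2 - (95/8)x + 21/2

g(x) = (7/2)x^3 - (15/2)x^2 - (95/8)x + 21/2


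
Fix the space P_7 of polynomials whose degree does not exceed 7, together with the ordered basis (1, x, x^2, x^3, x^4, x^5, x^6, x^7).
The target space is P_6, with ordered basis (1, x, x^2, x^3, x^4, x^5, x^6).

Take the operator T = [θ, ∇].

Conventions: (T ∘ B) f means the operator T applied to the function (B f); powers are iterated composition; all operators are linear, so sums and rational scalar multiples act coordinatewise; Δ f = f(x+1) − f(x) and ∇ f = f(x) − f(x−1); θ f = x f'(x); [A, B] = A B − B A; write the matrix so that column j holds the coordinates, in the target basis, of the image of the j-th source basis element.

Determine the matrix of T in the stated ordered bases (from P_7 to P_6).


image of 1: 0
image of x: -1
image of x^2: -2x + 2
image of x^3: -3x^2 + 6x - 3
image of x^4: -4x^3 + 12x^2 - 12x + 4
image of x^5: -5x^4 + 20x^3 - 30x^2 + 20x - 5
image of x^6: -6x^5 + 30x^4 - 60x^3 + 60x^2 - 30x + 6
image of x^7: -7x^6 + 42x^5 - 105x^4 + 140x^3 - 105x^2 + 42x - 7
each image's coordinates form column j of the matrix

the matrix is [[0, -1, 2, -3, 4, -5, 6, -7]; [0, 0, -2, 6, -12, 20, -30, 42]; [0, 0, 0, -3, 12, -30, 60, -105]; [0, 0, 0, 0, -4, 20, -60, 140]; [0, 0, 0, 0, 0, -5, 30, -105]; [0, 0, 0, 0, 0, 0, -6, 42]; [0, 0, 0, 0, 0, 0, 0, -7]] (rows listed top to bottom)


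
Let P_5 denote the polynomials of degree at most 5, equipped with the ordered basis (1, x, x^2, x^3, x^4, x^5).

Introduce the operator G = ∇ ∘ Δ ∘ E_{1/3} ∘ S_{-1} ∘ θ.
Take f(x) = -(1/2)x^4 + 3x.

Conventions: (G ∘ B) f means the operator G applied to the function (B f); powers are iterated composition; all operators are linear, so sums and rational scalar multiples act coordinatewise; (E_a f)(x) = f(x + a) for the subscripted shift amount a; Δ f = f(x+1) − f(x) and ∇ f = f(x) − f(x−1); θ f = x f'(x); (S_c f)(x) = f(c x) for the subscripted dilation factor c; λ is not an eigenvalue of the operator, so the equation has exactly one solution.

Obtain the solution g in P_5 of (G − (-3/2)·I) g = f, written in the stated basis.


g(x) = -(1/3)x^4 + (32/3)x^2 + (82/9)x - 688/27

write g with unknown coordinates in the stated basis and equate coefficients in (G − (-3/2)·I) g = f
solving from the highest basis element down gives g = -(1/3)x^4 + (32/3)x^2 + (82/9)x - 688/27
check: G g = -16x^2 - (32/3)x + 344/9
so G g − (-3/2)·g = -(1/2)x^4 + 3x = f ✓


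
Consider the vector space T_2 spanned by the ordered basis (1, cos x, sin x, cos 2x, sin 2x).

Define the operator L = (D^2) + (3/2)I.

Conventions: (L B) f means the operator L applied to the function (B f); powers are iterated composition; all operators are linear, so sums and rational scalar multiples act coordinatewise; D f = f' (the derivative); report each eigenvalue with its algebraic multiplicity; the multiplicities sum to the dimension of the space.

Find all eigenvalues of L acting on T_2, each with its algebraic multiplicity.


image of 1: 3/2
image of cos x: (1/2)cos x
image of sin x: (1/2)sin x
image of cos 2x: -(5/2)cos 2x
image of sin 2x: -(5/2)sin 2x
the matrix is diagonal; its diagonal is (3/2, 1/2, 1/2, -5/2, -5/2)
for a triangular matrix the eigenvalues are the diagonal entries, with algebraic multiplicity their repetition count

λ = -5/2 (multiplicity 2), λ = 1/2 (multiplicity 2), λ = 3/2 (multiplicity 1)


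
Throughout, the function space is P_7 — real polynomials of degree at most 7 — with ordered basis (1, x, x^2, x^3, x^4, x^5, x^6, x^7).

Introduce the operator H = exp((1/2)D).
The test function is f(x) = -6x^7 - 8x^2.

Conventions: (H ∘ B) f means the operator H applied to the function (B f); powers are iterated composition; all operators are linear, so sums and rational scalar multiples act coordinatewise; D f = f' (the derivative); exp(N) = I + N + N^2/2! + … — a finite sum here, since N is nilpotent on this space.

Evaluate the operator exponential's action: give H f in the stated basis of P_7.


order-1 term: -21x^6 - 8x
order-2 term: -(63/2)x^5 - 2
order-3 term: -(105/4)x^4
order-4 term: -(105/8)x^3
order-5 term: -(63/16)x^2
order-6 term: -(21/32)x
order-7 term: -3/64
the series for exp((1/2)D) f terminates at order 7
exp((1/2)D) f = -6x^7 - 21x^6 - (63/2)x^5 - (105/4)x^4 - (105/8)x^3 - (191/16)x^2 - (277/32)x - 131/64

the result is g(x) = -6x^7 - 21x^6 - (63/2)x^5 - (105/4)x^4 - (105/8)x^3 - (191/16)x^2 - (277/32)x - 131/64


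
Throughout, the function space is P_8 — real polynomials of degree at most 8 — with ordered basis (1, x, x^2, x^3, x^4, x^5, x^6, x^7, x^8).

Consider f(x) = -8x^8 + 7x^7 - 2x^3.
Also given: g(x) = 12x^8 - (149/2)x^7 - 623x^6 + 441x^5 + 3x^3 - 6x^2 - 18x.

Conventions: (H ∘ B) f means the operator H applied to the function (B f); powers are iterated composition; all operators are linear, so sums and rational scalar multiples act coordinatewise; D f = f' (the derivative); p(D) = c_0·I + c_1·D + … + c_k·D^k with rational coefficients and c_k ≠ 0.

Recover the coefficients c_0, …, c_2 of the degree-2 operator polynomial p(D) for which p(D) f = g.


D^0 f = -8x^8 + 7x^7 - 2x^3
D^1 f = -64x^7 + 49x^6 - 6x^2
D^2 f = -448x^6 + 294x^5 - 12x
matching coefficients of g against c_0 f + c_1 Df + … from the top degree down determines the c_i
solution: c_0 = -3/2, c_1 = 1, c_2 = 3/2

c_0 = -3/2, c_1 = 1, c_2 = 3/2


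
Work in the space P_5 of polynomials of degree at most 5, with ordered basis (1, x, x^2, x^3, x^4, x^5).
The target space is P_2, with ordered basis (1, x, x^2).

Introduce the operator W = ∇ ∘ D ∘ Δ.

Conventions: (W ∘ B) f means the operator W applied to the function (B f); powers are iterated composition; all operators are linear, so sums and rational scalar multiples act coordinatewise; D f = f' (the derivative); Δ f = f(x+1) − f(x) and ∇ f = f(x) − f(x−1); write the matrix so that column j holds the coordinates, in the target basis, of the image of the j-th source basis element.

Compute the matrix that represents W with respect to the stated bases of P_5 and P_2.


the matrix is [[0, 0, 0, 6, 0, 10]; [0, 0, 0, 0, 24, 0]; [0, 0, 0, 0, 0, 60]] (rows listed top to bottom)

image of 1: 0
image of x: 0
image of x^2: 0
image of x^3: 6
image of x^4: 24x
image of x^5: 60x^2 + 10
each image's coordinates form column j of the matrix


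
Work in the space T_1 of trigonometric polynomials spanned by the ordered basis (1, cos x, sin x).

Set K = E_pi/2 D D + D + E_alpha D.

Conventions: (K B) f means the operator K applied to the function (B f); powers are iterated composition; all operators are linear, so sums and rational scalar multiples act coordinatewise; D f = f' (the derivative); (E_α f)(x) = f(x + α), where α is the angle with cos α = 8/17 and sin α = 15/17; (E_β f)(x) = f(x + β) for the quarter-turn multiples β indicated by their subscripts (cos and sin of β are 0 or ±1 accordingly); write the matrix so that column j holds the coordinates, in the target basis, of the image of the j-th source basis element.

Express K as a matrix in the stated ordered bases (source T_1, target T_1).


image of 1: 0
image of cos x: -(15/17)cos x - (8/17)sin x
image of sin x: (8/17)cos x - (15/17)sin x
each image's coordinates form column j of the matrix

the matrix is [[0, 0, 0]; [0, -15/17, 8/17]; [0, -8/17, -15/17]] (rows listed top to bottom)


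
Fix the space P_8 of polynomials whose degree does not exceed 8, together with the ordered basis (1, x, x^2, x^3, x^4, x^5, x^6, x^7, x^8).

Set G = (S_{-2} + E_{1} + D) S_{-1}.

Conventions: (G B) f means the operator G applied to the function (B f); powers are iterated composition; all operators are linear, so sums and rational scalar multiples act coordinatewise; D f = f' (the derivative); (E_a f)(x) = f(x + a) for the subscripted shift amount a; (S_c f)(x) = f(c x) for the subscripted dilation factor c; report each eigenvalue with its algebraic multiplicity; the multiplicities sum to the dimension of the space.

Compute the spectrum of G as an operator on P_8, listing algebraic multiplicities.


image of 1: 2
image of x: x - 2
image of x^2: 5x^2 + 4x + 1
image of x^3: 7x^3 - 6x^2 - 3x - 1
image of x^4: 17x^4 + 8x^3 + 6x^2 + 4x + 1
image of x^5: 31x^5 - 10x^4 - 10x^3 - 10x^2 - 5x - 1
image of x^6: 65x^6 + 12x^5 + 15x^4 + 20x^3 + 15x^2 + 6x + 1
image of x^7: 127x^7 - 14x^6 - 21x^5 - 35x^4 - 35x^3 - 21x^2 - 7x - 1
image of x^8: 257x^8 + 16x^7 + 28x^6 + 56x^5 + 70x^4 + 56x^3 + 28x^2 + 8x + 1
the matrix is upper triangular; its diagonal is (2, 1, 5, 7, 17, 31, 65, 127, 257)
for a triangular matrix the eigenvalues are the diagonal entries, with algebraic multiplicity their repetition count

λ = 1 (multiplicity 1), λ = 2 (multiplicity 1), λ = 5 (multiplicity 1), λ = 7 (multiplicity 1), λ = 17 (multiplicity 1), λ = 31 (multiplicity 1), λ = 65 (multiplicity 1), λ = 127 (multiplicity 1), λ = 257 (multiplicity 1)


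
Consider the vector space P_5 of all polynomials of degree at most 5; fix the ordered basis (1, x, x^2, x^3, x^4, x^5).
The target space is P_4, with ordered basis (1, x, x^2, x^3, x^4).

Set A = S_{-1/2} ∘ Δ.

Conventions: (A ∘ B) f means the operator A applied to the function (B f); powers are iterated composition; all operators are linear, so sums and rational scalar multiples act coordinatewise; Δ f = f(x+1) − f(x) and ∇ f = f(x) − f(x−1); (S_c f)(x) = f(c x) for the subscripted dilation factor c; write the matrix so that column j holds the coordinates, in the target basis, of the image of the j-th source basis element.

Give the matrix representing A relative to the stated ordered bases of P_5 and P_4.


image of 1: 0
image of x: 1
image of x^2: -x + 1
image of x^3: (3/4)x^2 - (3/2)x + 1
image of x^4: -(1/2)x^3 + (3/2)x^2 - 2x + 1
image of x^5: (5/16)x^4 - (5/4)x^3 + (5/2)x^2 - (5/2)x + 1
each image's coordinates form column j of the matrix

the matrix is [[0, 1, 1, 1, 1, 1]; [0, 0, -1, -3/2, -2, -5/2]; [0, 0, 0, 3/4, 3/2, 5/2]; [0, 0, 0, 0, -1/2, -5/4]; [0, 0, 0, 0, 0, 5/16]] (rows listed top to bottom)


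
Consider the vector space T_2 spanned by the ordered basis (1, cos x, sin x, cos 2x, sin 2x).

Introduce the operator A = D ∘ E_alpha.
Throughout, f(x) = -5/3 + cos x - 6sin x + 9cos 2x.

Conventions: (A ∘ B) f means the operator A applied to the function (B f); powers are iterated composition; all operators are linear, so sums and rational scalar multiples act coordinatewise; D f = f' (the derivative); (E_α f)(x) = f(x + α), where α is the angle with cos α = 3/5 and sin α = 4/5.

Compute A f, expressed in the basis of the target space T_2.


the image equals g(x) = -(22/5)cos x + (21/5)sin x - (432/25)cos 2x + (126/25)sin 2x

E_alpha f = -5/3 - (21/5)cos x - (22/5)sin x - (63/25)cos 2x - (216/25)sin 2x
D E_alpha f = -(22/5)cos x + (21/5)sin x - (432/25)cos 2x + (126/25)sin 2x


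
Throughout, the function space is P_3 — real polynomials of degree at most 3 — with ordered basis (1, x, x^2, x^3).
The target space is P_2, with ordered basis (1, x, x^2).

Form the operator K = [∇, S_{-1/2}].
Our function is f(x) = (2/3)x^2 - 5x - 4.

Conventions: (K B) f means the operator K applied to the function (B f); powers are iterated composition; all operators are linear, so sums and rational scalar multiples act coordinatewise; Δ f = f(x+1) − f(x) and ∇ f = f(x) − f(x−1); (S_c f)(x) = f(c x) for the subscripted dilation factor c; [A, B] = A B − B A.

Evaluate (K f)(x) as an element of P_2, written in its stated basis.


g(x) = x + 8

S_{-1/2} f = (1/6)x^2 + (5/2)x - 4
∇ S_{-1/2} f = (1/3)x + 7/3
∇ f = (4/3)x - 17/3
S_{-1/2} ∇ f = -(2/3)x - 17/3
[∇, S_{-1/2}] f = x + 8


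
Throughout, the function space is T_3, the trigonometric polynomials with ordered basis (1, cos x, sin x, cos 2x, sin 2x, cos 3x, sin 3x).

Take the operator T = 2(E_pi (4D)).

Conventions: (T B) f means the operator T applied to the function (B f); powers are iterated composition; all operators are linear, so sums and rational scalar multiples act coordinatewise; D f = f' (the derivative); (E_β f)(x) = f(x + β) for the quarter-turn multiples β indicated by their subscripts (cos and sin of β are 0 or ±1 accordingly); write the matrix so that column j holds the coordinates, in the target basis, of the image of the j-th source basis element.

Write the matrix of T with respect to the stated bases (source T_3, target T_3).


image of 1: 0
image of cos x: 8sin x
image of sin x: -8cos x
image of cos 2x: -16sin 2x
image of sin 2x: 16cos 2x
image of cos 3x: 24sin 3x
image of sin 3x: -24cos 3x
each image's coordinates form column j of the matrix

the matrix is [[0, 0, 0, 0, 0, 0, 0]; [0, 0, -8, 0, 0, 0, 0]; [0, 8, 0, 0, 0, 0, 0]; [0, 0, 0, 0, 16, 0, 0]; [0, 0, 0, -16, 0, 0, 0]; [0, 0, 0, 0, 0, 0, -24]; [0, 0, 0, 0, 0, 24, 0]] (rows listed top to bottom)


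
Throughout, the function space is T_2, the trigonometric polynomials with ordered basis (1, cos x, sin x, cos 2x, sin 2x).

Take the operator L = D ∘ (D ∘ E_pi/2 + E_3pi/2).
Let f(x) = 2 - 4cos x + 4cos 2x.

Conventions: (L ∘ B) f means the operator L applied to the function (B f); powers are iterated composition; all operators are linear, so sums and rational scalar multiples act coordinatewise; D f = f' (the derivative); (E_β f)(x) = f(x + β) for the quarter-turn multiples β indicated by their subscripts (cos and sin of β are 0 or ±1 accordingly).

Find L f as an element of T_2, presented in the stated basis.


E_pi/2 f = 2 + 4sin x - 4cos 2x
D E_pi/2 f = 4cos x + 8sin 2x
E_3pi/2 f = 2 - 4sin x - 4cos 2x
(D ∘ E_pi/2 + E_3pi/2) f = 2 + 4cos x - 4sin x - 4cos 2x + 8sin 2x
D (D ∘ E_pi/2 + E_3pi/2) f = -4cos x - 4sin x + 16cos 2x + 8sin 2x

the result is g(x) = -4cos x - 4sin x + 16cos 2x + 8sin 2x


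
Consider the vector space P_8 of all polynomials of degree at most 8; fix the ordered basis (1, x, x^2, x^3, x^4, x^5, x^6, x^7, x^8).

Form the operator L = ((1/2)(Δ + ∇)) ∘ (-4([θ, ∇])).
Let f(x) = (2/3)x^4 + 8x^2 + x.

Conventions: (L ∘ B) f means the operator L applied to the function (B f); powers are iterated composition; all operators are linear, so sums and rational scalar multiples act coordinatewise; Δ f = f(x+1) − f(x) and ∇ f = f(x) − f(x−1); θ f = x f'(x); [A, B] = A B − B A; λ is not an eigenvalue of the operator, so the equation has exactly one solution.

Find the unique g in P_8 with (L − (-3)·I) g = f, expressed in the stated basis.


g(x) = (2/9)x^4 - (8/9)x^2 + (67/9)x - 64/27

write g with unknown coordinates in the stated basis and equate coefficients in (L − (-3)·I) g = f
solving from the highest basis element down gives g = (2/9)x^4 - (8/9)x^2 + (67/9)x - 64/27
check: L g = (32/3)x^2 - (64/3)x + 64/9
so L g − (-3)·g = (2/3)x^4 + 8x^2 + x = f ✓


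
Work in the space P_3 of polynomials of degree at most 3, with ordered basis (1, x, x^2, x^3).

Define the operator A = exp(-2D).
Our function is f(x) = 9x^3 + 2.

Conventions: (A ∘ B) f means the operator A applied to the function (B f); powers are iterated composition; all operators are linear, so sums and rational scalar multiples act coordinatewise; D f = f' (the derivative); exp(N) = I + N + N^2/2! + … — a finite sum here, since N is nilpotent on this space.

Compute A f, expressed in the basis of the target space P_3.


order-1 term: -54x^2
order-2 term: 108x
order-3 term: -72
the series for exp(-2D) f terminates at order 3
exp(-2D) f = 9x^3 - 54x^2 + 108x - 70

the result is g(x) = 9x^3 - 54x^2 + 108x - 70


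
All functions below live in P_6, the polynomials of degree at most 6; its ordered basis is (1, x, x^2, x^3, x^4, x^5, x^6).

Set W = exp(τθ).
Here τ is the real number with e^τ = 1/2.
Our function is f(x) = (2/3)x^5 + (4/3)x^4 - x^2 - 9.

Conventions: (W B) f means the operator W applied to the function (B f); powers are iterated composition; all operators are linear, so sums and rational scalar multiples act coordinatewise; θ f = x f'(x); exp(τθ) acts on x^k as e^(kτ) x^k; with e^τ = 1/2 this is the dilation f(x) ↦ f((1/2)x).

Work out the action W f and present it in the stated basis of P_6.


exp(τθ) x^k = e^(kτ) x^k; with e^τ = 1/2 this sends x^k to (1/2)^k x^k
x^2 ↦ 1/4 x^2
x^4 ↦ 1/16 x^4
x^5 ↦ 1/32 x^5
applying this coordinatewise to f: exp(τθ) f = (1/48)x^5 + (1/12)x^4 - (1/4)x^2 - 9

the image equals g(x) = (1/48)x^5 + (1/12)x^4 - (1/4)x^2 - 9


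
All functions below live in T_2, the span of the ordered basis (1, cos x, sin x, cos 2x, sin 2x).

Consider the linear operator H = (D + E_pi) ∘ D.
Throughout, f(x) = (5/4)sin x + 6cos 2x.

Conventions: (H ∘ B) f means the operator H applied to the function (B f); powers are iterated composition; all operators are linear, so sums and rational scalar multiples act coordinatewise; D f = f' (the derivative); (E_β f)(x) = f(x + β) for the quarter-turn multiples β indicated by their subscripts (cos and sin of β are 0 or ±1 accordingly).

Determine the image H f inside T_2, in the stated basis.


g(x) = -(5/4)cos x - (5/4)sin x - 24cos 2x - 12sin 2x

D f = (5/4)cos x - 12sin 2x
D D f = -(5/4)sin x - 24cos 2x
E_pi D f = -(5/4)cos x - 12sin 2x
(D + E_pi) D f = -(5/4)cos x - (5/4)sin x - 24cos 2x - 12sin 2x


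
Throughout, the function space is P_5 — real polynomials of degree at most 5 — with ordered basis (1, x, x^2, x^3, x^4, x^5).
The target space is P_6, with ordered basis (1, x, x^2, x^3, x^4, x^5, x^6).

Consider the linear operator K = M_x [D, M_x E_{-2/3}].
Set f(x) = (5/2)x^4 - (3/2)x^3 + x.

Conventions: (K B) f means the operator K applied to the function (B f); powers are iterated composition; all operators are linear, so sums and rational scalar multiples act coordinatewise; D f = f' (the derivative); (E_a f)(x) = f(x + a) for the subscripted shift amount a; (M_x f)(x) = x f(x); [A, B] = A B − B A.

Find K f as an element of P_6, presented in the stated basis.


the image equals g(x) = (5/2)x^5 - (49/6)x^4 + (29/3)x^3 - (107/27)x^2 + (22/81)x

E_{-2/3} f = (5/2)x^4 - (49/6)x^3 + (29/3)x^2 - (107/27)x + 22/81
M_x E_{-2/3} f = (5/2)x^5 - (49/6)x^4 + (29/3)x^3 - (107/27)x^2 + (22/81)x
D (M_x E_{-2/3}) f = (25/2)x^4 - (98/3)x^3 + 29x^2 - (214/27)x + 22/81
D f = 10x^3 - (9/2)x^2 + 1
E_{-2/3} D f = 10x^3 - (49/2)x^2 + (58/3)x - 107/27
M_x E_{-2/3} D f = 10x^4 - (49/2)x^3 + (58/3)x^2 - (107/27)x
[D, M_x E_{-2/3}] f = (5/2)x^4 - (49/6)x^3 + (29/3)x^2 - (107/27)x + 22/81
M_x [D, M_x E_{-2/3}] f = (5/2)x^5 - (49/6)x^4 + (29/3)x^3 - (107/27)x^2 + (22/81)x


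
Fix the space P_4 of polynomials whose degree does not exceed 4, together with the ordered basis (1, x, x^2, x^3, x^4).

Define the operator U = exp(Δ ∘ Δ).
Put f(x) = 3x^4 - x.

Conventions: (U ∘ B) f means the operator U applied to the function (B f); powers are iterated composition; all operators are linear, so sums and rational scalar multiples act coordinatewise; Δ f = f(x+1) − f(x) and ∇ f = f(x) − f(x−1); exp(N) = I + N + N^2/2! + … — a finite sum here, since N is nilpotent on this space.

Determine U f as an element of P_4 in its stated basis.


order-1 term: 36x^2 + 72x + 42
order-2 term: 36
the series for exp(Δ ∘ Δ) f terminates at order 2
exp(Δ ∘ Δ) f = 3x^4 + 36x^2 + 71x + 78

the image equals g(x) = 3x^4 + 36x^2 + 71x + 78


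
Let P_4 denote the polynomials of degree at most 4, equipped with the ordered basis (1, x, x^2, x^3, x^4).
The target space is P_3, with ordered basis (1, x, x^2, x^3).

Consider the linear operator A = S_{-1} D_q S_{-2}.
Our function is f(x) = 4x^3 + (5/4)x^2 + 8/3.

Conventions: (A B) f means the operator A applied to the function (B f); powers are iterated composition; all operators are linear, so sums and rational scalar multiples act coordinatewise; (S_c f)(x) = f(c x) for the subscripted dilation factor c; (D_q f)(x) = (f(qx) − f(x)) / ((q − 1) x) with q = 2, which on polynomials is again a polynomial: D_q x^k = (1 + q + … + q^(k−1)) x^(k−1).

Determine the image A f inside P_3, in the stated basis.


the result is g(x) = -224x^2 - 15x

S_{-2} f = -32x^3 + 5x^2 + 8/3
D_q S_{-2} f = -224x^2 + 15x
S_{-1} D_q S_{-2} f = -224x^2 - 15x


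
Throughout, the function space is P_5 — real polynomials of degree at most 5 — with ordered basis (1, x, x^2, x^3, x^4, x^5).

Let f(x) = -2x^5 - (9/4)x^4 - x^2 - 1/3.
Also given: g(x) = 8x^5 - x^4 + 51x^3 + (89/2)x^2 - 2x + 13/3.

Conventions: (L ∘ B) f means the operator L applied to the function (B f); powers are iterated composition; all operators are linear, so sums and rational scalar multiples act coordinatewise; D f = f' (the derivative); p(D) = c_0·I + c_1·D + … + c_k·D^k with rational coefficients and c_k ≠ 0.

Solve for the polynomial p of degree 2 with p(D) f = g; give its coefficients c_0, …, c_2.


D^0 f = -2x^5 - (9/4)x^4 - x^2 - 1/3
D^1 f = -10x^4 - 9x^3 - 2x
D^2 f = -40x^3 - 27x^2 - 2
matching coefficients of g against c_0 f + c_1 Df + … from the top degree down determines the c_i
solution: c_0 = -4, c_1 = 1, c_2 = -3/2

p(D) = -4·I + D − (3/2)·D^2, i.e. c_0 = -4, c_1 = 1, c_2 = -3/2


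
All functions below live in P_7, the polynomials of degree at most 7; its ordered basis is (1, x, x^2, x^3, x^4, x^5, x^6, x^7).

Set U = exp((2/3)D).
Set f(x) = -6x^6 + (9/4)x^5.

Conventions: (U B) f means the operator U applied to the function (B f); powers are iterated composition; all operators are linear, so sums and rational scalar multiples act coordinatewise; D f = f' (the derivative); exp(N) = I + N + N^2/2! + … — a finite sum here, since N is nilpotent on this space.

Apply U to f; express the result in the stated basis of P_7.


order-1 term: -24x^5 + (15/2)x^4
order-2 term: -40x^4 + 10x^3
order-3 term: -(320/9)x^3 + (20/3)x^2
order-4 term: -(160/9)x^2 + (20/9)x
order-5 term: -(128/27)x + 8/27
order-6 term: -128/243
the series for exp((2/3)D) f terminates at order 6
exp((2/3)D) f = -6x^6 - (87/4)x^5 - (65/2)x^4 - (230/9)x^3 - (100/9)x^2 - (68/27)x - 56/243

g(x) = -6x^6 - (87/4)x^5 - (65/2)x^4 - (230/9)x^3 - (100/9)x^2 - (68/27)x - 56/243


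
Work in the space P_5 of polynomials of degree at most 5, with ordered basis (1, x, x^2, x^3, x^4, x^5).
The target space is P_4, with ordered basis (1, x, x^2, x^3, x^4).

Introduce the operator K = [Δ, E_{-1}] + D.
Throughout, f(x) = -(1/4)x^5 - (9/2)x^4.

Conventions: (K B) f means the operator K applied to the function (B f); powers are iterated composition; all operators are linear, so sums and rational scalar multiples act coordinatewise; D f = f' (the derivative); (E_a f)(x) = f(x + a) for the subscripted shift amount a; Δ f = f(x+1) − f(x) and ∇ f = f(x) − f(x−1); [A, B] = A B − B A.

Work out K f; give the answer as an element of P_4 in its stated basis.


E_{-1} f = -(1/4)x^5 - (13/4)x^4 + (31/2)x^3 - (49/2)x^2 + (67/4)x - 17/4
Δ E_{-1} f = -(5/4)x^4 - (31/2)x^3 + (49/2)x^2 - (67/4)x + 17/4
Δ f = -(5/4)x^4 - (41/2)x^3 - (59/2)x^2 - (77/4)x - 19/4
E_{-1} Δ f = -(5/4)x^4 - (31/2)x^3 + (49/2)x^2 - (67/4)x + 17/4
[Δ, E_{-1}] f = 0
D f = -(5/4)x^4 - 18x^3
([Δ, E_{-1}] + D) f = -(5/4)x^4 - 18x^3

g(x) = -(5/4)x^4 - 18x^3


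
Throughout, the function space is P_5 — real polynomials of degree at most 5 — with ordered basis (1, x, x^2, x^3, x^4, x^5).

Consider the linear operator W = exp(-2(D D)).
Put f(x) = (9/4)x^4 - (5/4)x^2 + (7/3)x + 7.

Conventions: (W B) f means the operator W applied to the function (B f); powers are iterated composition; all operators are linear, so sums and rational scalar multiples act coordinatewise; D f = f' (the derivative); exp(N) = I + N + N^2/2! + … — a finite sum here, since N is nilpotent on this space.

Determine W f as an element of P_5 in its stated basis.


the image equals g(x) = (9/4)x^4 - (221/4)x^2 + (7/3)x + 120

order-1 term: -54x^2 + 5
order-2 term: 108
the series for exp(-2(D D)) f terminates at order 2
exp(-2(D D)) f = (9/4)x^4 - (221/4)x^2 + (7/3)x + 120


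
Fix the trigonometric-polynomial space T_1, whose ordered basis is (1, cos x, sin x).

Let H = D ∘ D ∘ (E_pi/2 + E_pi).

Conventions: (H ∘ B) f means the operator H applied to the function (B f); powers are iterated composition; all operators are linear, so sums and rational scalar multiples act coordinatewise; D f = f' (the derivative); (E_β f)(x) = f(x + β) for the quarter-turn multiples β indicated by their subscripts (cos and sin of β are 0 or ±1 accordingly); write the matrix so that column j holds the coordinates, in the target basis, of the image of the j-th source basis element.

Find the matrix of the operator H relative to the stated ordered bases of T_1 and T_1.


image of 1: 0
image of cos x: cos x + sin x
image of sin x: -cos x + sin x
each image's coordinates form column j of the matrix

the matrix is [[0, 0, 0]; [0, 1, -1]; [0, 1, 1]] (rows listed top to bottom)


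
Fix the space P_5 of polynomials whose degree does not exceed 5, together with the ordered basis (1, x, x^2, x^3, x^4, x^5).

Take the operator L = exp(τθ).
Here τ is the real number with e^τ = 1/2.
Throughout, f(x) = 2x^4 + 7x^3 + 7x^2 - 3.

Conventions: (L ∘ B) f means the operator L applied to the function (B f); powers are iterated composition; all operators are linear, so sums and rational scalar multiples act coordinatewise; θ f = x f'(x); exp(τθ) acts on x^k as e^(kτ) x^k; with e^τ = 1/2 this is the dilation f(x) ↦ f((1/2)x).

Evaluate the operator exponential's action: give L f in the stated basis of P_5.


exp(τθ) x^k = e^(kτ) x^k; with e^τ = 1/2 this sends x^k to (1/2)^k x^k
x^2 ↦ 1/4 x^2
x^3 ↦ 1/8 x^3
x^4 ↦ 1/16 x^4
applying this coordinatewise to f: exp(τθ) f = (1/8)x^4 + (7/8)x^3 + (7/4)x^2 - 3

the result is g(x) = (1/8)x^4 + (7/8)x^3 + (7/4)x^2 - 3


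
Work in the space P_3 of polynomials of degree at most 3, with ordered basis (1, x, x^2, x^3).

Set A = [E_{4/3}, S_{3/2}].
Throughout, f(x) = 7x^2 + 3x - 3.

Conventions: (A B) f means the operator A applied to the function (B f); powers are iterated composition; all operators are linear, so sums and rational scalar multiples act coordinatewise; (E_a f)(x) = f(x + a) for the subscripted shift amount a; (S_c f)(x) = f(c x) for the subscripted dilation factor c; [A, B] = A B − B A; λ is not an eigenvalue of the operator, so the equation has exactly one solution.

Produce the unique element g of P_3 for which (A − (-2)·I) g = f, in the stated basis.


write g with unknown coordinates in the stated basis and equate coefficients in (A − (-2)·I) g = f
solving from the highest basis element down gives g = (7/2)x^2 - 2x - 85/18
check: A g = 7x + 58/9
so A g − (-2)·g = 7x^2 + 3x - 3 = f ✓

the image equals g(x) = (7/2)x^2 - 2x - 85/18


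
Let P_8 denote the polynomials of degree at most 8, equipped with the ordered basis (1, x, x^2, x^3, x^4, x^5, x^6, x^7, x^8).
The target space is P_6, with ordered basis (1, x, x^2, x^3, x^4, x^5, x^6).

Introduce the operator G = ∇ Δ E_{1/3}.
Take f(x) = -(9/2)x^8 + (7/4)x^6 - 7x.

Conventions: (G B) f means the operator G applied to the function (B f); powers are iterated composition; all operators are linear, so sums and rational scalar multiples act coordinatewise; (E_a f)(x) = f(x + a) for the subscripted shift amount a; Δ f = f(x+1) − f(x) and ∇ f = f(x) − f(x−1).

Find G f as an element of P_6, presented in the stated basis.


the result is g(x) = -252x^6 - 504x^5 - (1995/2)x^4 - (2870/3)x^3 - (3787/6)x^2 - (2023/9)x - 5693/162

E_{1/3} f = -(9/2)x^8 - 12x^7 - (49/4)x^6 - (35/6)x^5 - (35/36)x^4 + (7/27)x^3 + (49/324)x^2 - (3389/486)x - 6799/2916
Δ E_{1/3} f = -36x^7 - 210x^6 - (1155/2)x^5 - (11375/12)x^4 - (8813/9)x^3 - (22505/36)x^2 - (36527/162)x - 40939/972
∇ Δ E_{1/3} f = -252x^6 - 504x^5 - (1995/2)x^4 - (2870/3)x^3 - (3787/6)x^2 - (2023/9)x - 5693/162


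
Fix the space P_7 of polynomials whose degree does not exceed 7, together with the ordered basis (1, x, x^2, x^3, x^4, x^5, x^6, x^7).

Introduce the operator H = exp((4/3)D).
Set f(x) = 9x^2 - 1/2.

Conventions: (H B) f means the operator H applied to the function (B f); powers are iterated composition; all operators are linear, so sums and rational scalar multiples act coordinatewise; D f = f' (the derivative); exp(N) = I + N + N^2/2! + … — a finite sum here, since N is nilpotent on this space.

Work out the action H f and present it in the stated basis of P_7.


order-1 term: 24x
order-2 term: 16
the series for exp((4/3)D) f terminates at order 2
exp((4/3)D) f = 9x^2 + 24x + 31/2

the result is g(x) = 9x^2 + 24x + 31/2


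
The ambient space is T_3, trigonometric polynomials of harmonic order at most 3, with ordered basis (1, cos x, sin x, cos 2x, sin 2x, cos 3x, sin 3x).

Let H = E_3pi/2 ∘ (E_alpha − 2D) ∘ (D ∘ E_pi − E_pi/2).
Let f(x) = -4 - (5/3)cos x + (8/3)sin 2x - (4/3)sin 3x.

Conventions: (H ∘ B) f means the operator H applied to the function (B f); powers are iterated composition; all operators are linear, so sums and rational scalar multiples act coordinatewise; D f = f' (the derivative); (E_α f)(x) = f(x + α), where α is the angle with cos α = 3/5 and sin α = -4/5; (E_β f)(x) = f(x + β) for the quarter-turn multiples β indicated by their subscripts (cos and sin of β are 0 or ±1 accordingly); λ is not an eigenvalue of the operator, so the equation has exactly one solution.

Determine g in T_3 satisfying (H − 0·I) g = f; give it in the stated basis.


the result is g(x) = 4 + (5/82)cos x - (35/123)sin x - (368/3085)cos 2x - (1928/9255)sin 2x - (1588/15459)cos 3x + (78/5153)sin 3x

write g with unknown coordinates in the stated basis and equate coefficients in (H − 0·I) g = f
solving from the highest basis element down gives g = 4 + (5/82)cos x - (35/123)sin x - (368/3085)cos 2x - (1928/9255)sin 2x - (1588/15459)cos 3x + (78/5153)sin 3x
check: H g = -4 - (5/3)cos x + (8/3)sin 2x - (4/3)sin 3x
so H g − 0·g = -4 - (5/3)cos x + (8/3)sin 2x - (4/3)sin 3x = f ✓


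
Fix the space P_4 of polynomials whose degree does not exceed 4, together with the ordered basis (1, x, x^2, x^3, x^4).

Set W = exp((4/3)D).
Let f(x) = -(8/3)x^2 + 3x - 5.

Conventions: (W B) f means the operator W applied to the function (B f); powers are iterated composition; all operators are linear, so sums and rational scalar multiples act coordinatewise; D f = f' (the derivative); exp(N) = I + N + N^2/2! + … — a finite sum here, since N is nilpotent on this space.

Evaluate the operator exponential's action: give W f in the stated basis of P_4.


order-1 term: -(64/9)x + 4
order-2 term: -128/27
the series for exp((4/3)D) f terminates at order 2
exp((4/3)D) f = -(8/3)x^2 - (37/9)x - 155/27

the result is g(x) = -(8/3)x^2 - (37/9)x - 155/27


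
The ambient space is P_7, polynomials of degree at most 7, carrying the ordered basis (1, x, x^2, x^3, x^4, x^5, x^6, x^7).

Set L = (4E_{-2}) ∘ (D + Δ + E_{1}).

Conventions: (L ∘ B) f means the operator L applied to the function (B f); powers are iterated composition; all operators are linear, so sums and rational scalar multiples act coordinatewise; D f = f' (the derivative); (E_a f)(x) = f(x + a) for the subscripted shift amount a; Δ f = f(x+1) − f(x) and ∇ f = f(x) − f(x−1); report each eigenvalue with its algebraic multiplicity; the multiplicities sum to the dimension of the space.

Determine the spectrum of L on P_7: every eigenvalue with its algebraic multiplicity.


λ = 4 (multiplicity 8)

image of 1: 4
image of x: 4x + 4
image of x^2: 4x^2 + 8x - 24
image of x^3: 4x^3 + 12x^2 - 72x + 72
image of x^4: 4x^4 + 16x^3 - 144x^2 + 288x - 184
image of x^5: 4x^5 + 20x^4 - 240x^3 + 720x^2 - 920x + 440
image of x^6: 4x^6 + 24x^5 - 360x^4 + 1440x^3 - 2760x^2 + 2640x - 1016
image of x^7: 4x^7 + 28x^6 - 504x^5 + 2520x^4 - 6440x^3 + 9240x^2 - 7112x + 2296
the matrix is upper triangular; its diagonal is (4, 4, 4, 4, 4, 4, 4, 4)
for a triangular matrix the eigenvalues are the diagonal entries, with algebraic multiplicity their repetition count


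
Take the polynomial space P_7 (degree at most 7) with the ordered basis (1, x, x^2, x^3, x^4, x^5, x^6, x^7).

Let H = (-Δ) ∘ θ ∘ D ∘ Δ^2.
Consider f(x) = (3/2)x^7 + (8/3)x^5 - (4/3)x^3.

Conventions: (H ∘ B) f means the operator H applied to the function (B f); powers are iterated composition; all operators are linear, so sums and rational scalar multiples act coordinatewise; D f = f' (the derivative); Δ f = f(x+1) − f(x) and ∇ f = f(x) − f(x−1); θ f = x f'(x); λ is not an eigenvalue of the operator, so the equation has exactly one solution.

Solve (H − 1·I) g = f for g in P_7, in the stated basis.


the result is g(x) = -(3/2)x^7 - (8/3)x^5 + (15124/3)x^3 + 18900x^2 + 25840x + 11980

write g with unknown coordinates in the stated basis and equate coefficients in (H − 1·I) g = f
solving from the highest basis element down gives g = -(3/2)x^7 - (8/3)x^5 + (15124/3)x^3 + 18900x^2 + 25840x + 11980
check: H g = 5040x^3 + 18900x^2 + 25840x + 11980
so H g − 1·g = (3/2)x^7 + (8/3)x^5 - (4/3)x^3 = f ✓


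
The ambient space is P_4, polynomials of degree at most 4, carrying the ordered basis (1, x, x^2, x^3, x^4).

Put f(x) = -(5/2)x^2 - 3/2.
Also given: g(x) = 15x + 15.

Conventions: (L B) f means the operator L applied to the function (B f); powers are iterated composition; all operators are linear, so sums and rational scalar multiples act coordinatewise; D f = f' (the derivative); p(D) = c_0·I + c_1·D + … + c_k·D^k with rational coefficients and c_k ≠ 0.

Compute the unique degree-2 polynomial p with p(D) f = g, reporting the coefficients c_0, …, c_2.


D^0 f = -(5/2)x^2 - 3/2
D^1 f = -5x
D^2 f = -5
matching coefficients of g against c_0 f + c_1 Df + … from the top degree down determines the c_i
solution: c_0 = 0, c_1 = -3, c_2 = -3

p(D) = -3·D − 3·D^2, i.e. c_0 = 0, c_1 = -3, c_2 = -3


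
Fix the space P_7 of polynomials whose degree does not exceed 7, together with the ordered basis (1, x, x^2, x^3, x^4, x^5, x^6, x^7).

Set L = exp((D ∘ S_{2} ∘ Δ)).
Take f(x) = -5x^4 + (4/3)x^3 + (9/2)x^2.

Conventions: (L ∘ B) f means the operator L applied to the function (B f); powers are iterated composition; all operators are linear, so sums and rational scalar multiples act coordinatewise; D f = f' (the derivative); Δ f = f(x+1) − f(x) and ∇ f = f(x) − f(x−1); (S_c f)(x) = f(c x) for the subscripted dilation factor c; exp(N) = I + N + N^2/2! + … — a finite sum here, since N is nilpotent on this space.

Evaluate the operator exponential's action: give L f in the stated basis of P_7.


g(x) = -5x^4 + (4/3)x^3 - (951/2)x^2 - 208x - 974

order-1 term: -480x^2 - 208x - 14
order-2 term: -960
the series for exp((D ∘ S_{2} ∘ Δ)) f terminates at order 2
exp((D ∘ S_{2} ∘ Δ)) f = -5x^4 + (4/3)x^3 - (951/2)x^2 - 208x - 974


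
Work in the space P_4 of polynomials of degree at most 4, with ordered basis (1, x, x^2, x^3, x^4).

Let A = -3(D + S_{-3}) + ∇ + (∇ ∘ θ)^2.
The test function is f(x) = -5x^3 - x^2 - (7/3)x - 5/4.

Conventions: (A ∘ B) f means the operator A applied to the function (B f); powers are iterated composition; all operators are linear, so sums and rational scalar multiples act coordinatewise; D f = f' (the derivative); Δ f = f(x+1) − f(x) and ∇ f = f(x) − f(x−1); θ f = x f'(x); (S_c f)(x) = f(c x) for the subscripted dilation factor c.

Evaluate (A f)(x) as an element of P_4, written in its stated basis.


the image equals g(x) = -405x^3 + 57x^2 - 182x + 1625/12

D f = -15x^2 - 2x - 7/3
S_{-3} f = 135x^3 - 9x^2 + 7x - 5/4
(D + S_{-3}) f = 135x^3 - 24x^2 + 5x - 43/12
(-3(D + S_{-3})) f = -405x^3 + 72x^2 - 15x + 43/4
∇ f = -15x^2 + 13x - 19/3
θ f = -15x^3 - 2x^2 - (7/3)x
∇ θ f = -45x^2 + 41x - 46/3
θ (∇ ∘ θ) f = -90x^2 + 41x
∇ θ (∇ ∘ θ) f = -180x + 131
(-3(D + S_{-3}) + ∇ + (∇ ∘ θ)^2) f = -405x^3 + 57x^2 - 182x + 1625/12


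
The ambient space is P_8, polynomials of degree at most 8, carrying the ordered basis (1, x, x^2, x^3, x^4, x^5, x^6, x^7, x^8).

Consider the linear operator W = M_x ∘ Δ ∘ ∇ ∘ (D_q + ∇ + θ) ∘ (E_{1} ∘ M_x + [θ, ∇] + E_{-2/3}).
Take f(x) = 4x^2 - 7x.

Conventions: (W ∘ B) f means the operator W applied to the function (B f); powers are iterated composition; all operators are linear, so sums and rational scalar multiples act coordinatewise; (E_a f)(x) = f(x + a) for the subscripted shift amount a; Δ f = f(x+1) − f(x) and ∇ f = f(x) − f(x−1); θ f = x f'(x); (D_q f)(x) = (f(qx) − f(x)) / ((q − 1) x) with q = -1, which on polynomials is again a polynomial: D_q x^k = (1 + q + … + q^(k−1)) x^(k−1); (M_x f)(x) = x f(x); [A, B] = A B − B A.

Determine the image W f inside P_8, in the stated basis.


g(x) = 72x^2 + 68x

M_x f = 4x^3 - 7x^2
E_{1} M_x f = 4x^3 + 5x^2 - 2x - 3
∇ f = 8x - 11
θ ∇ f = 8x
θ f = 8x^2 - 7x
∇ θ f = 16x - 15
[θ, ∇] f = -8x + 15
E_{-2/3} f = 4x^2 - (37/3)x + 58/9
(E_{1} ∘ M_x + [θ, ∇] + E_{-2/3}) f = 4x^3 + 9x^2 - (67/3)x + 166/9
D_q (E_{1} ∘ M_x + [θ, ∇] + E_{-2/3}) f = 4x^2 - 67/3
∇ (E_{1} ∘ M_x + [θ, ∇] + E_{-2/3}) f = 12x^2 + 6x - 82/3
θ (E_{1} ∘ M_x + [θ, ∇] + E_{-2/3}) f = 12x^3 + 18x^2 - (67/3)x
(D_q + ∇ + θ) (E_{1} ∘ M_x + [θ, ∇] + E_{-2/3}) f = 12x^3 + 34x^2 - (49/3)x - 149/3
∇ (D_q + ∇ + θ) (E_{1} ∘ M_x + [θ, ∇] + E_{-2/3}) f = 36x^2 + 32x - 115/3
Δ ∇ (D_q + ∇ + θ) (E_{1} ∘ M_x + [θ, ∇] + E_{-2/3}) f = 72x + 68
M_x Δ ∇ (D_q + ∇ + θ) (E_{1} ∘ M_x + [θ, ∇] + E_{-2/3}) f = 72x^2 + 68x
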